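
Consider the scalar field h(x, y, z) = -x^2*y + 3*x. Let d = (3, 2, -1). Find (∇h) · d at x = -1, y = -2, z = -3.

∂h/∂x = -2*x*y + 3
∂h/∂y = -x^2
∂h/∂z = 0
∇h at (-1, -2, -3) = (-1, -1, 0)
∇h · d = (-1)(3) + (-1)(2) + (0)(-1) = -5

-5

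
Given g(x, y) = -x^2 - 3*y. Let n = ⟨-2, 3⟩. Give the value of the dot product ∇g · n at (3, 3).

∂g/∂x = -2*x
∂g/∂y = -3
∇g at (3, 3) = (-6, -3)
∇g · n = (-6)(-2) + (-3)(3) = 3

3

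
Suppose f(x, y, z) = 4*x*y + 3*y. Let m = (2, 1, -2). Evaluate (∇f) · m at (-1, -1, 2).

∂f/∂x = 4*y
∂f/∂y = 4*x + 3
∂f/∂z = 0
∇f at (-1, -1, 2) = (-4, -1, 0)
∇f · m = (-4)(2) + (-1)(1) + (0)(-2) = -9

-9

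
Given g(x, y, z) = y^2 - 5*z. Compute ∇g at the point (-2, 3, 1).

∂g/∂x = 0
∂g/∂y = 2*y
∂g/∂z = -5
∇g = (0, 2*y, -5)
At (-2, 3, 1): (0, 6, -5).

(0, 6, -5)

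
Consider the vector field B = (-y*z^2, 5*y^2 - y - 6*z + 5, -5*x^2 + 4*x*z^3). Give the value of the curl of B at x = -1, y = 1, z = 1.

(6, -16, 1)

(∇×B)₁ = ∂B₃/∂y − ∂B₂/∂z = 6
(∇×B)₂ = ∂B₁/∂z − ∂B₃/∂x = 10*x - 2*y*z - 4*z^3
(∇×B)₃ = ∂B₂/∂x − ∂B₁/∂y = z^2
∇×B = (6, 10*x - 2*y*z - 4*z^3, z^2)
At (-1, 1, 1): (6, -16, 1).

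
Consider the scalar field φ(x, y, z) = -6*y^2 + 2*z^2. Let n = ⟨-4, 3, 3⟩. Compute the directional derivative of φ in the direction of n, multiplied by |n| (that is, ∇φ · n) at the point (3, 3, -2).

-132

∂φ/∂x = 0
∂φ/∂y = -12*y
∂φ/∂z = 4*z
∇φ at (3, 3, -2) = (0, -36, -8)
∇φ · n = (0)(-4) + (-36)(3) + (-8)(3) = -132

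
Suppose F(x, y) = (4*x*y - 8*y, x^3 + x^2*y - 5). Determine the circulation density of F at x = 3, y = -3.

5

∂F₂/∂x = 3*x^2 + 2*x*y
∂F₁/∂y = 4*x - 8
Scalar curl = 3*x^2 + 2*x*y - 4*x + 8
At (3, -3): 5.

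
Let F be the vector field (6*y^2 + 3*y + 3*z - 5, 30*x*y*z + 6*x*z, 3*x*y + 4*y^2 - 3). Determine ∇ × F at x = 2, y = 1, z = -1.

(∇×F)₁ = ∂F₃/∂y − ∂F₂/∂z = -30*x*y - 3*x + 8*y
(∇×F)₂ = ∂F₁/∂z − ∂F₃/∂x = -3*y + 3
(∇×F)₃ = ∂F₂/∂x − ∂F₁/∂y = 30*y*z - 12*y + 6*z - 3
∇×F = (-30*x*y - 3*x + 8*y, -3*y + 3, 30*y*z - 12*y + 6*z - 3)
At (2, 1, -1): (-58, 0, -51).

(-58, 0, -51)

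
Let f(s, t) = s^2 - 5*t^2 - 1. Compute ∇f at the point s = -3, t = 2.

(-6, -20)

∂f/∂s = 2*s
∂f/∂t = -10*t
∇f = (2*s, -10*t)
At (-3, 2): (-6, -20).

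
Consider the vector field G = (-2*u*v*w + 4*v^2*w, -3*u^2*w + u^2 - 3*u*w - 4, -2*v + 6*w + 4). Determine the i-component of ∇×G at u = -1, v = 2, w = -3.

-2

(∇×G)_1 = ∂G₃/∂v − ∂G₂/∂w
= -2 − (-3*u^2 - 3*u)
= 3*u^2 + 3*u - 2
At (-1, 2, -3): -2.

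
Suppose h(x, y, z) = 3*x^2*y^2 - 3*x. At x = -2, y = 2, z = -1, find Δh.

∂²h/∂x² = 6*y^2
∂²h/∂y² = 6*x^2
∂²h/∂z² = 0
∇²h = 6*x^2 + 6*y^2
At (-2, 2, -1): 48.

48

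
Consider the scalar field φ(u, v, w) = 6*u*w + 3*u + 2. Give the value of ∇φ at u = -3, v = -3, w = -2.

∂φ/∂u = 6*w + 3
∂φ/∂v = 0
∂φ/∂w = 6*u
∇φ = (6*w + 3, 0, 6*u)
At (-3, -3, -2): (-9, 0, -18).

(-9, 0, -18)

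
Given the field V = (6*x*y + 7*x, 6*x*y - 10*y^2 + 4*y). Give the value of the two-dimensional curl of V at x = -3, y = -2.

6

∂V₂/∂x = 6*y
∂V₁/∂y = 6*x
Scalar curl = -6*x + 6*y
At (-3, -2): 6.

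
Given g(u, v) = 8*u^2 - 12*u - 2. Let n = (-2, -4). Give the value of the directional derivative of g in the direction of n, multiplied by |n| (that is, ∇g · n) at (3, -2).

∂g/∂u = 16*u - 12
∂g/∂v = 0
∇g at (3, -2) = (36, 0)
∇g · n = (36)(-2) + (0)(-4) = -72

-72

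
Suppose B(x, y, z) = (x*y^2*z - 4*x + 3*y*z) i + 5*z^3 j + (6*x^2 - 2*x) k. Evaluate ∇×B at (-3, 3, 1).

(-15, 20, 15)

(∇×B)₁ = ∂B₃/∂y − ∂B₂/∂z = -15*z^2
(∇×B)₂ = ∂B₁/∂z − ∂B₃/∂x = x*y^2 - 12*x + 3*y + 2
(∇×B)₃ = ∂B₂/∂x − ∂B₁/∂y = -2*x*y*z - 3*z
∇×B = (-15*z^2, x*y^2 - 12*x + 3*y + 2, -2*x*y*z - 3*z)
At (-3, 3, 1): (-15, 20, 15).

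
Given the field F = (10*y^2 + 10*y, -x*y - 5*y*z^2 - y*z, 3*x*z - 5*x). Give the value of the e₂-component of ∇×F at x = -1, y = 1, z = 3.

-4

(∇×F)_2 = ∂F₁/∂z − ∂F₃/∂x
= 0 − (3*z - 5)
= -3*z + 5
At (-1, 1, 3): -4.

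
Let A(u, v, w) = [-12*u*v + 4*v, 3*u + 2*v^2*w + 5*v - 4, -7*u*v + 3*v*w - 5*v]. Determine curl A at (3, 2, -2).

(-40, 14, 35)

(∇×A)₁ = ∂A₃/∂v − ∂A₂/∂w = -7*u - 2*v^2 + 3*w - 5
(∇×A)₂ = ∂A₁/∂w − ∂A₃/∂u = 7*v
(∇×A)₃ = ∂A₂/∂u − ∂A₁/∂v = 12*u - 1
∇×A = (-7*u - 2*v^2 + 3*w - 5, 7*v, 12*u - 1)
At (3, 2, -2): (-40, 14, 35).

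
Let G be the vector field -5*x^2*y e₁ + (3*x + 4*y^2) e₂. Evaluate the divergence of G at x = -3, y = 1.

∂G₁/∂x = -10*x*y
∂G₂/∂y = 8*y
∇·G = -10*x*y + 8*y
At (-3, 1): 38.

38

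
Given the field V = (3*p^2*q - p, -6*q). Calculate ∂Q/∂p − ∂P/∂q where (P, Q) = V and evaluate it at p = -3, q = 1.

∂V₂/∂p = 0
∂V₁/∂q = 3*p^2
Scalar curl = -3*p^2
At (-3, 1): -27.

-27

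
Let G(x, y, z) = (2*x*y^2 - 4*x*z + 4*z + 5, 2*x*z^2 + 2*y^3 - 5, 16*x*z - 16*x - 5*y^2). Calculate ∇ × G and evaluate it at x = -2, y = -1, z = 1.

(18, 12, -6)

(∇×G)₁ = ∂G₃/∂y − ∂G₂/∂z = -4*x*z - 10*y
(∇×G)₂ = ∂G₁/∂z − ∂G₃/∂x = -4*x - 16*z + 20
(∇×G)₃ = ∂G₂/∂x − ∂G₁/∂y = -4*x*y + 2*z^2
∇×G = (-4*x*z - 10*y, -4*x - 16*z + 20, -4*x*y + 2*z^2)
At (-2, -1, 1): (18, 12, -6).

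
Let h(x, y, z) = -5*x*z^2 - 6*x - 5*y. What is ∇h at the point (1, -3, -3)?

(-51, -5, 30)

∂h/∂x = -5*z^2 - 6
∂h/∂y = -5
∂h/∂z = -10*x*z
∇h = (-5*z^2 - 6, -5, -10*x*z)
At (1, -3, -3): (-51, -5, 30).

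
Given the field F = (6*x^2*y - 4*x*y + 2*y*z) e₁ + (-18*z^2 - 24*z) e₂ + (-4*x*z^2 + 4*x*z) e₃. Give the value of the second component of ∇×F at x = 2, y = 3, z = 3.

30

(∇×F)_2 = ∂F₁/∂z − ∂F₃/∂x
= 2*y − (-4*z^2 + 4*z)
= 2*y + 4*z^2 - 4*z
At (2, 3, 3): 30.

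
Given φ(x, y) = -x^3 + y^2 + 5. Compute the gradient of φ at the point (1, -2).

(-3, -4)

∂φ/∂x = -3*x^2
∂φ/∂y = 2*y
∇φ = (-3*x^2, 2*y)
At (1, -2): (-3, -4).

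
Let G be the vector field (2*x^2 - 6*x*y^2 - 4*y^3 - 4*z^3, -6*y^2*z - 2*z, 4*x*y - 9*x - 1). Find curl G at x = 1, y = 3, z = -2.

(60, -51, 144)

(∇×G)₁ = ∂G₃/∂y − ∂G₂/∂z = 4*x + 6*y^2 + 2
(∇×G)₂ = ∂G₁/∂z − ∂G₃/∂x = -4*y - 12*z^2 + 9
(∇×G)₃ = ∂G₂/∂x − ∂G₁/∂y = 12*x*y + 12*y^2
∇×G = (4*x + 6*y^2 + 2, -4*y - 12*z^2 + 9, 12*x*y + 12*y^2)
At (1, 3, -2): (60, -51, 144).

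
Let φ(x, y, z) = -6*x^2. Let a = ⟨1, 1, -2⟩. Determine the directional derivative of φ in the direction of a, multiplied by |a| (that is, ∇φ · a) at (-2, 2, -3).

24

∂φ/∂x = -12*x
∂φ/∂y = 0
∂φ/∂z = 0
∇φ at (-2, 2, -3) = (24, 0, 0)
∇φ · a = (24)(1) + (0)(1) + (0)(-2) = 24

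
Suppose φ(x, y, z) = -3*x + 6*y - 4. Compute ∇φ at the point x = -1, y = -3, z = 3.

(-3, 6, 0)

∂φ/∂x = -3
∂φ/∂y = 6
∂φ/∂z = 0
∇φ = (-3, 6, 0)
At (-1, -3, 3): (-3, 6, 0).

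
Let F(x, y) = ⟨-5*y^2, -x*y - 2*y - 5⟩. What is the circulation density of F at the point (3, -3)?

∂F₂/∂x = -y
∂F₁/∂y = -10*y
Scalar curl = 9*y
At (3, -3): -27.

-27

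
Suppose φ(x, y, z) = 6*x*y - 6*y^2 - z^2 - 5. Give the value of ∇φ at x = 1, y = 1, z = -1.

(6, -6, 2)

∂φ/∂x = 6*y
∂φ/∂y = 6*x - 12*y
∂φ/∂z = -2*z
∇φ = (6*y, 6*x - 12*y, -2*z)
At (1, 1, -1): (6, -6, 2).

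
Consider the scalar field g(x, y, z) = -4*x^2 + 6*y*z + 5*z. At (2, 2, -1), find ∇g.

∂g/∂x = -8*x
∂g/∂y = 6*z
∂g/∂z = 6*y + 5
∇g = (-8*x, 6*z, 6*y + 5)
At (2, 2, -1): (-16, -6, 17).

(-16, -6, 17)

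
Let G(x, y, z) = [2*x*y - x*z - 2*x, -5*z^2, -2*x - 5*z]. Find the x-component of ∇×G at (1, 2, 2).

20

(∇×G)_1 = ∂G₃/∂y − ∂G₂/∂z
= 0 − (-10*z)
= 10*z
At (1, 2, 2): 20.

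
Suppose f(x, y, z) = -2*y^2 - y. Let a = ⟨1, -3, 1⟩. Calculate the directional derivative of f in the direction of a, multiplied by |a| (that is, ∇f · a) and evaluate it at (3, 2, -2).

∂f/∂x = 0
∂f/∂y = -4*y - 1
∂f/∂z = 0
∇f at (3, 2, -2) = (0, -9, 0)
∇f · a = (0)(1) + (-9)(-3) + (0)(1) = 27

27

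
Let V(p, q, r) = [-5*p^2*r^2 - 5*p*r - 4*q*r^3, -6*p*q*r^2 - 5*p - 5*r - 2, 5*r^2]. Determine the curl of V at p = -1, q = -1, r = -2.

(∇×V)₁ = ∂V₃/∂q − ∂V₂/∂r = 12*p*q*r + 5
(∇×V)₂ = ∂V₁/∂r − ∂V₃/∂p = -10*p^2*r - 5*p - 12*q*r^2
(∇×V)₃ = ∂V₂/∂p − ∂V₁/∂q = -6*q*r^2 + 4*r^3 - 5
∇×V = (12*p*q*r + 5, -10*p^2*r - 5*p - 12*q*r^2, -6*q*r^2 + 4*r^3 - 5)
At (-1, -1, -2): (-19, 73, -13).

(-19, 73, -13)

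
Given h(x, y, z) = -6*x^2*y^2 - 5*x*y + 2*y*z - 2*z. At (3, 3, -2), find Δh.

-216

∂²h/∂x² = -12*y^2
∂²h/∂y² = -12*x^2
∂²h/∂z² = 0
∇²h = -12*x^2 - 12*y^2
At (3, 3, -2): -216.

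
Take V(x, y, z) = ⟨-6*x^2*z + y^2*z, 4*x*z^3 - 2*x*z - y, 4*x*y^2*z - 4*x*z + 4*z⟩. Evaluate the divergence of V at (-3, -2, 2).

39

∂V₁/∂x = -12*x*z
∂V₂/∂y = -1
∂V₃/∂z = 4*x*y^2 - 4*x + 4
∇·V = 4*x*y^2 - 12*x*z - 4*x + 3
At (-3, -2, 2): 39.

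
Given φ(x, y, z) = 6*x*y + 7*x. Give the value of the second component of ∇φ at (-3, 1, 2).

-18

(∇φ)_2 = ∂φ/∂y = 6*x
At (-3, 1, 2): -18.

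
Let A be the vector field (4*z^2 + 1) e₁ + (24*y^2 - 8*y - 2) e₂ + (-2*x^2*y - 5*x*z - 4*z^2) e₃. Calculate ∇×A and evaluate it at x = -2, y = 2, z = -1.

(-8, -29, 0)

(∇×A)₁ = ∂A₃/∂y − ∂A₂/∂z = -2*x^2
(∇×A)₂ = ∂A₁/∂z − ∂A₃/∂x = 4*x*y + 13*z
(∇×A)₃ = ∂A₂/∂x − ∂A₁/∂y = 0
∇×A = (-2*x^2, 4*x*y + 13*z, 0)
At (-2, 2, -1): (-8, -29, 0).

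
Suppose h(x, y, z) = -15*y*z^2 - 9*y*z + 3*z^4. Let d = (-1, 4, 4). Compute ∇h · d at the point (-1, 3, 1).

∂h/∂x = 0
∂h/∂y = -15*z^2 - 9*z
∂h/∂z = -30*y*z - 9*y + 12*z^3
∇h at (-1, 3, 1) = (0, -24, -105)
∇h · d = (0)(-1) + (-24)(4) + (-105)(4) = -516

-516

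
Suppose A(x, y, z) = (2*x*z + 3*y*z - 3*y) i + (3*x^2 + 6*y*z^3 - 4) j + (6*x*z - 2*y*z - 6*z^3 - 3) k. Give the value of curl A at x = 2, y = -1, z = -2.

(76, 13, 21)

(∇×A)₁ = ∂A₃/∂y − ∂A₂/∂z = -18*y*z^2 - 2*z
(∇×A)₂ = ∂A₁/∂z − ∂A₃/∂x = 2*x + 3*y - 6*z
(∇×A)₃ = ∂A₂/∂x − ∂A₁/∂y = 6*x - 3*z + 3
∇×A = (-18*y*z^2 - 2*z, 2*x + 3*y - 6*z, 6*x - 3*z + 3)
At (2, -1, -2): (76, 13, 21).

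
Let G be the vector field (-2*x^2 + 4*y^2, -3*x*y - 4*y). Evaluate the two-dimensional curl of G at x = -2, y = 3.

-33

∂G₂/∂x = -3*y
∂G₁/∂y = 8*y
Scalar curl = -11*y
At (-2, 3): -33.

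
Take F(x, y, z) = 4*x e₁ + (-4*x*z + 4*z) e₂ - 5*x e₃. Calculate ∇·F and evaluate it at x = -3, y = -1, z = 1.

∂F₁/∂x = 4
∂F₂/∂y = 0
∂F₃/∂z = 0
∇·F = 4
At (-3, -1, 1): 4.

4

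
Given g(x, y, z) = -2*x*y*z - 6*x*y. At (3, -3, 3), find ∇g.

∂g/∂x = -2*y*z - 6*y
∂g/∂y = -2*x*z - 6*x
∂g/∂z = -2*x*y
∇g = (-2*y*z - 6*y, -2*x*z - 6*x, -2*x*y)
At (3, -3, 3): (36, -36, 18).

(36, -36, 18)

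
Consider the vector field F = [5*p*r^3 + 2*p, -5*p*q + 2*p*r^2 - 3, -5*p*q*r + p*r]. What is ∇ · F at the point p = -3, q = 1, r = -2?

-11

∂F₁/∂p = 5*r^3 + 2
∂F₂/∂q = -5*p
∂F₃/∂r = -5*p*q + p
∇·F = -5*p*q - 4*p + 5*r^3 + 2
At (-3, 1, -2): -11.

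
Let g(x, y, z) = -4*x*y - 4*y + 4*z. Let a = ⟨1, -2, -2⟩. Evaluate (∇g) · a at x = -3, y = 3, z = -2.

∂g/∂x = -4*y
∂g/∂y = -4*x - 4
∂g/∂z = 4
∇g at (-3, 3, -2) = (-12, 8, 4)
∇g · a = (-12)(1) + (8)(-2) + (4)(-2) = -36

-36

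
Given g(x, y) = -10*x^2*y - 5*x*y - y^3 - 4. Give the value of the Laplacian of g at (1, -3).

78

∂²g/∂x² = -20*y
∂²g/∂y² = -6*y
∇²g = -26*y
At (1, -3): 78.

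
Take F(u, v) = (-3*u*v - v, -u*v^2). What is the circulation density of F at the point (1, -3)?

∂F₂/∂u = -v^2
∂F₁/∂v = -3*u - 1
Scalar curl = 3*u - v^2 + 1
At (1, -3): -5.

-5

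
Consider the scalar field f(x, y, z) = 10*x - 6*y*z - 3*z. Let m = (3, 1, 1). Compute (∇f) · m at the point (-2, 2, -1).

21

∂f/∂x = 10
∂f/∂y = -6*z
∂f/∂z = -6*y - 3
∇f at (-2, 2, -1) = (10, 6, -15)
∇f · m = (10)(3) + (6)(1) + (-15)(1) = 21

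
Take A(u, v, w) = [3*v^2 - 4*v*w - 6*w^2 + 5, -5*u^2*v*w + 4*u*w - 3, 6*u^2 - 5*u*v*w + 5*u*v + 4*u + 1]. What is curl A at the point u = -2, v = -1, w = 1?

(∇×A)₁ = ∂A₃/∂v − ∂A₂/∂w = 5*u^2*v - 5*u*w + u
(∇×A)₂ = ∂A₁/∂w − ∂A₃/∂u = -12*u + 5*v*w - 9*v - 12*w - 4
(∇×A)₃ = ∂A₂/∂u − ∂A₁/∂v = -10*u*v*w - 6*v + 8*w
∇×A = (5*u^2*v - 5*u*w + u, -12*u + 5*v*w - 9*v - 12*w - 4, -10*u*v*w - 6*v + 8*w)
At (-2, -1, 1): (-12, 12, -6).

(-12, 12, -6)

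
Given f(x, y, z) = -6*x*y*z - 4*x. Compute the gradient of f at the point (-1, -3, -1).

∂f/∂x = -6*y*z - 4
∂f/∂y = -6*x*z
∂f/∂z = -6*x*y
∇f = (-6*y*z - 4, -6*x*z, -6*x*y)
At (-1, -3, -1): (-22, -6, -18).

(-22, -6, -18)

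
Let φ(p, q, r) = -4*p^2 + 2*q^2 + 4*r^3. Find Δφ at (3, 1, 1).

∂²φ/∂p² = -8
∂²φ/∂q² = 4
∂²φ/∂r² = 24*r
∇²φ = 24*r - 4
At (3, 1, 1): 20.

20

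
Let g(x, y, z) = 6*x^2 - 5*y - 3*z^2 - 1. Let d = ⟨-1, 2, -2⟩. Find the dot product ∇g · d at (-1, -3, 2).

26

∂g/∂x = 12*x
∂g/∂y = -5
∂g/∂z = -6*z
∇g at (-1, -3, 2) = (-12, -5, -12)
∇g · d = (-12)(-1) + (-5)(2) + (-12)(-2) = 26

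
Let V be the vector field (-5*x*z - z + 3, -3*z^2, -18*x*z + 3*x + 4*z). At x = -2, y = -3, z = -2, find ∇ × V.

(∇×V)₁ = ∂V₃/∂y − ∂V₂/∂z = 6*z
(∇×V)₂ = ∂V₁/∂z − ∂V₃/∂x = -5*x + 18*z - 4
(∇×V)₃ = ∂V₂/∂x − ∂V₁/∂y = 0
∇×V = (6*z, -5*x + 18*z - 4, 0)
At (-2, -3, -2): (-12, -30, 0).

(-12, -30, 0)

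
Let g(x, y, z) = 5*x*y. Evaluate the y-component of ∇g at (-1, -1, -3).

-5

(∇g)_2 = ∂g/∂y = 5*x
At (-1, -1, -3): -5.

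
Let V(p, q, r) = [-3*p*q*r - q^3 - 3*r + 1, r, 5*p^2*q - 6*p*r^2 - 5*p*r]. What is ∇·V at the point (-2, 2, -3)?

-44

∂V₁/∂p = -3*q*r
∂V₂/∂q = 0
∂V₃/∂r = -12*p*r - 5*p
∇·V = -12*p*r - 5*p - 3*q*r
At (-2, 2, -3): -44.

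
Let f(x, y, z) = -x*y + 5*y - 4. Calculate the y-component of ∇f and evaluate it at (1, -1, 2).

4

(∇f)_2 = ∂f/∂y = -x + 5
At (1, -1, 2): 4.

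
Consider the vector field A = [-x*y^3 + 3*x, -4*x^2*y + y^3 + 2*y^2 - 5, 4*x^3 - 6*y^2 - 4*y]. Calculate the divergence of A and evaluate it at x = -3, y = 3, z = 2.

-21

∂A₁/∂x = -y^3 + 3
∂A₂/∂y = -4*x^2 + 3*y^2 + 4*y
∂A₃/∂z = 0
∇·A = -4*x^2 - y^3 + 3*y^2 + 4*y + 3
At (-3, 3, 2): -21.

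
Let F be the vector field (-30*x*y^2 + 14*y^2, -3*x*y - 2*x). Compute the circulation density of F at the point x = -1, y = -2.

180

∂F₂/∂x = -3*y - 2
∂F₁/∂y = -60*x*y + 28*y
Scalar curl = 60*x*y - 31*y - 2
At (-1, -2): 180.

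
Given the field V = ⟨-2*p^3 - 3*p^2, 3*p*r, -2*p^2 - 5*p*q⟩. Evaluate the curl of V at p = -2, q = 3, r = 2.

(∇×V)₁ = ∂V₃/∂q − ∂V₂/∂r = -8*p
(∇×V)₂ = ∂V₁/∂r − ∂V₃/∂p = 4*p + 5*q
(∇×V)₃ = ∂V₂/∂p − ∂V₁/∂q = 3*r
∇×V = (-8*p, 4*p + 5*q, 3*r)
At (-2, 3, 2): (16, 7, 6).

(16, 7, 6)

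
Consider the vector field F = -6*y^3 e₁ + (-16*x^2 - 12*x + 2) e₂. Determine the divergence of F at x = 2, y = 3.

∂F₁/∂x = 0
∂F₂/∂y = 0
∇·F = 0
At (2, 3): 0.

0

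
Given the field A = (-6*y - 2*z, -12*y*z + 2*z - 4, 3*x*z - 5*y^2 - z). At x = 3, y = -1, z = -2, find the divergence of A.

∂A₁/∂x = 0
∂A₂/∂y = -12*z
∂A₃/∂z = 3*x - 1
∇·A = 3*x - 12*z - 1
At (3, -1, -2): 32.

32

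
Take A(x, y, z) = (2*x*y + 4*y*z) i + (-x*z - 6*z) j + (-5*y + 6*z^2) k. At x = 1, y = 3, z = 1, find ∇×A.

(2, 12, -7)

(∇×A)₁ = ∂A₃/∂y − ∂A₂/∂z = x + 1
(∇×A)₂ = ∂A₁/∂z − ∂A₃/∂x = 4*y
(∇×A)₃ = ∂A₂/∂x − ∂A₁/∂y = -2*x - 5*z
∇×A = (x + 1, 4*y, -2*x - 5*z)
At (1, 3, 1): (2, 12, -7).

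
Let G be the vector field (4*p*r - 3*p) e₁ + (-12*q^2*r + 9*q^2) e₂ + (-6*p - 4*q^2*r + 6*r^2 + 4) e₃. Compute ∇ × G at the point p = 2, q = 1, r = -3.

(∇×G)₁ = ∂G₃/∂q − ∂G₂/∂r = 12*q^2 - 8*q*r
(∇×G)₂ = ∂G₁/∂r − ∂G₃/∂p = 4*p + 6
(∇×G)₃ = ∂G₂/∂p − ∂G₁/∂q = 0
∇×G = (12*q^2 - 8*q*r, 4*p + 6, 0)
At (2, 1, -3): (36, 14, 0).

(36, 14, 0)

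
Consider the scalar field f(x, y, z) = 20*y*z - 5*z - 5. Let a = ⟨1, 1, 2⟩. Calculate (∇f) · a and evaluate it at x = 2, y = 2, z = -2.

30

∂f/∂x = 0
∂f/∂y = 20*z
∂f/∂z = 20*y - 5
∇f at (2, 2, -2) = (0, -40, 35)
∇f · a = (0)(1) + (-40)(1) + (35)(2) = 30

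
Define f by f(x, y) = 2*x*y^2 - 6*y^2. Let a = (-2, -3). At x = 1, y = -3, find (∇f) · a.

∂f/∂x = 2*y^2
∂f/∂y = 4*x*y - 12*y
∇f at (1, -3) = (18, 24)
∇f · a = (18)(-2) + (24)(-3) = -108

-108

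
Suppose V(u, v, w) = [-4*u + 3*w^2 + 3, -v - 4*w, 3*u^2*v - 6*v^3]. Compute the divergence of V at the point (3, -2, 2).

-5

∂V₁/∂u = -4
∂V₂/∂v = -1
∂V₃/∂w = 0
∇·V = -5
At (3, -2, 2): -5.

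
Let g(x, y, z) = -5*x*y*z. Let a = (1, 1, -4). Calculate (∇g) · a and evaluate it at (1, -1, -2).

-20

∂g/∂x = -5*y*z
∂g/∂y = -5*x*z
∂g/∂z = -5*x*y
∇g at (1, -1, -2) = (-10, 10, 5)
∇g · a = (-10)(1) + (10)(1) + (5)(-4) = -20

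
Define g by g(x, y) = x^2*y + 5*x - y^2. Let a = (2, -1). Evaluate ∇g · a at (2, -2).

∂g/∂x = 2*x*y + 5
∂g/∂y = x^2 - 2*y
∇g at (2, -2) = (-3, 8)
∇g · a = (-3)(2) + (8)(-1) = -14

-14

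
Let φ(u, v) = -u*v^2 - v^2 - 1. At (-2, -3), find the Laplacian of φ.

∂²φ/∂u² = 0
∂²φ/∂v² = -2*(u + 1)
∇²φ = -2*u - 2
At (-2, -3): 2.

2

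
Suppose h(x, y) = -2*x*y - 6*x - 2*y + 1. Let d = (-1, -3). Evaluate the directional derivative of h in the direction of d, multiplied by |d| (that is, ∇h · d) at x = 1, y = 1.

∂h/∂x = -2*y - 6
∂h/∂y = -2*x - 2
∇h at (1, 1) = (-8, -4)
∇h · d = (-8)(-1) + (-4)(-3) = 20

20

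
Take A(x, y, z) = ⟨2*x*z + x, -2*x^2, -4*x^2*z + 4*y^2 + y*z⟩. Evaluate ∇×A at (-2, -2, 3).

(∇×A)₁ = ∂A₃/∂y − ∂A₂/∂z = 8*y + z
(∇×A)₂ = ∂A₁/∂z − ∂A₃/∂x = 8*x*z + 2*x
(∇×A)₃ = ∂A₂/∂x − ∂A₁/∂y = -4*x
∇×A = (8*y + z, 8*x*z + 2*x, -4*x)
At (-2, -2, 3): (-13, -52, 8).

(-13, -52, 8)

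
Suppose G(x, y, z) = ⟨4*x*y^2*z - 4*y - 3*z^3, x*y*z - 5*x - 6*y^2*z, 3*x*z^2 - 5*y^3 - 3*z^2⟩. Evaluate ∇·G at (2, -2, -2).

-96

∂G₁/∂x = 4*y^2*z
∂G₂/∂y = x*z - 12*y*z
∂G₃/∂z = 6*x*z - 6*z
∇·G = 7*x*z + 4*y^2*z - 12*y*z - 6*z
At (2, -2, -2): -96.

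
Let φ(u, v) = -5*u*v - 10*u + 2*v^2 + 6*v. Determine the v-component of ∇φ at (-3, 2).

29

(∇φ)_2 = ∂φ/∂v = -5*u + 4*v + 6
At (-3, 2): 29.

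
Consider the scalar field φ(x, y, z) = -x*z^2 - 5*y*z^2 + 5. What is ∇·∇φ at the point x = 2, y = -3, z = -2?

∂²φ/∂x² = 0
∂²φ/∂y² = 0
∂²φ/∂z² = -2*(x + 5*y)
∇²φ = -2*x - 10*y
At (2, -3, -2): 26.

26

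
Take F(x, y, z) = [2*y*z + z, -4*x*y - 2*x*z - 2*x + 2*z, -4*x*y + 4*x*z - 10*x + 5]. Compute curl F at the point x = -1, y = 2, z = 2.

(∇×F)₁ = ∂F₃/∂y − ∂F₂/∂z = -2*x - 2
(∇×F)₂ = ∂F₁/∂z − ∂F₃/∂x = 6*y - 4*z + 11
(∇×F)₃ = ∂F₂/∂x − ∂F₁/∂y = -4*y - 4*z - 2
∇×F = (-2*x - 2, 6*y - 4*z + 11, -4*y - 4*z - 2)
At (-1, 2, 2): (0, 15, -18).

(0, 15, -18)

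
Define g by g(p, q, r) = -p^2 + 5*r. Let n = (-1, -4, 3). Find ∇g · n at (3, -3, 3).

21

∂g/∂p = -2*p
∂g/∂q = 0
∂g/∂r = 5
∇g at (3, -3, 3) = (-6, 0, 5)
∇g · n = (-6)(-1) + (0)(-4) + (5)(3) = 21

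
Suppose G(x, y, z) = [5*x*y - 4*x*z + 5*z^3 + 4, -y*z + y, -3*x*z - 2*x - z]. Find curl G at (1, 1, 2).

(∇×G)₁ = ∂G₃/∂y − ∂G₂/∂z = y
(∇×G)₂ = ∂G₁/∂z − ∂G₃/∂x = -4*x + 15*z^2 + 3*z + 2
(∇×G)₃ = ∂G₂/∂x − ∂G₁/∂y = -5*x
∇×G = (y, -4*x + 15*z^2 + 3*z + 2, -5*x)
At (1, 1, 2): (1, 64, -5).

(1, 64, -5)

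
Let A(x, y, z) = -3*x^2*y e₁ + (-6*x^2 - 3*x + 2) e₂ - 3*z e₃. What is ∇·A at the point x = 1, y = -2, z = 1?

∂A₁/∂x = -6*x*y
∂A₂/∂y = 0
∂A₃/∂z = -3
∇·A = -6*x*y - 3
At (1, -2, 1): 9.

9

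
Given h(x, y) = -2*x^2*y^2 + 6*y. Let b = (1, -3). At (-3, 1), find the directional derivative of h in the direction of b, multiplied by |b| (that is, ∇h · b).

102

∂h/∂x = -4*x*y^2
∂h/∂y = -4*x^2*y + 6
∇h at (-3, 1) = (12, -30)
∇h · b = (12)(1) + (-30)(-3) = 102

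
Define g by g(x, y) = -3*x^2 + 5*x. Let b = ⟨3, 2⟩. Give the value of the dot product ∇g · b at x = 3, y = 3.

∂g/∂x = -6*x + 5
∂g/∂y = 0
∇g at (3, 3) = (-13, 0)
∇g · b = (-13)(3) + (0)(2) = -39

-39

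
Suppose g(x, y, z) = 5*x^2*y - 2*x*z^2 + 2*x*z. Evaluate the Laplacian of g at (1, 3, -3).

∂²g/∂x² = 10*y
∂²g/∂y² = 0
∂²g/∂z² = -4*x
∇²g = -4*x + 10*y
At (1, 3, -3): 26.

26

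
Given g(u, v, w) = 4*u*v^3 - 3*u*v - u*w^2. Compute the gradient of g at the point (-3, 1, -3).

∂g/∂u = 4*v^3 - 3*v - w^2
∂g/∂v = 12*u*v^2 - 3*u
∂g/∂w = -2*u*w
∇g = (4*v^3 - 3*v - w^2, 12*u*v^2 - 3*u, -2*u*w)
At (-3, 1, -3): (-8, -27, -18).

(-8, -27, -18)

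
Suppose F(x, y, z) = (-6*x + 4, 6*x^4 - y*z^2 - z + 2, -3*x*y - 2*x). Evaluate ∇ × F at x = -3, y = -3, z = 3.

(-8, -7, -648)

(∇×F)₁ = ∂F₃/∂y − ∂F₂/∂z = -3*x + 2*y*z + 1
(∇×F)₂ = ∂F₁/∂z − ∂F₃/∂x = 3*y + 2
(∇×F)₃ = ∂F₂/∂x − ∂F₁/∂y = 24*x^3
∇×F = (-3*x + 2*y*z + 1, 3*y + 2, 24*x^3)
At (-3, -3, 3): (-8, -7, -648).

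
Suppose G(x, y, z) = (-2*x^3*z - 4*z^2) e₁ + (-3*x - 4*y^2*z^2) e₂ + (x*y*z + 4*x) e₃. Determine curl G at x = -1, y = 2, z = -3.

(-93, 28, -3)

(∇×G)₁ = ∂G₃/∂y − ∂G₂/∂z = x*z + 8*y^2*z
(∇×G)₂ = ∂G₁/∂z − ∂G₃/∂x = -2*x^3 - y*z - 8*z - 4
(∇×G)₃ = ∂G₂/∂x − ∂G₁/∂y = -3
∇×G = (x*z + 8*y^2*z, -2*x^3 - y*z - 8*z - 4, -3)
At (-1, 2, -3): (-93, 28, -3).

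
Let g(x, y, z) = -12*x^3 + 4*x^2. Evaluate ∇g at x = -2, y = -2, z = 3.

(-160, 0, 0)

∂g/∂x = -36*x^2 + 8*x
∂g/∂y = 0
∂g/∂z = 0
∇g = (-36*x^2 + 8*x, 0, 0)
At (-2, -2, 3): (-160, 0, 0).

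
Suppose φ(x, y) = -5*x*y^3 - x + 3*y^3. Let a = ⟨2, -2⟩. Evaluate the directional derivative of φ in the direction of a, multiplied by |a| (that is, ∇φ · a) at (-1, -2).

∂φ/∂x = -5*y^3 - 1
∂φ/∂y = -15*x*y^2 + 9*y^2
∇φ at (-1, -2) = (39, 96)
∇φ · a = (39)(2) + (96)(-2) = -114

-114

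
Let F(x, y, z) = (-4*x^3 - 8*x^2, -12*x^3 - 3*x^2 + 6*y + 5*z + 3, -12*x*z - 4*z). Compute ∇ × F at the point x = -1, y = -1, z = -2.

(∇×F)₁ = ∂F₃/∂y − ∂F₂/∂z = -5
(∇×F)₂ = ∂F₁/∂z − ∂F₃/∂x = 12*z
(∇×F)₃ = ∂F₂/∂x − ∂F₁/∂y = -36*x^2 - 6*x
∇×F = (-5, 12*z, -36*x^2 - 6*x)
At (-1, -1, -2): (-5, -24, -30).

(-5, -24, -30)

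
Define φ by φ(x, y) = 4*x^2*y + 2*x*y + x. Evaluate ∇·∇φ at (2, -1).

∂²φ/∂x² = 8*y
∂²φ/∂y² = 0
∇²φ = 8*y
At (2, -1): -8.

-8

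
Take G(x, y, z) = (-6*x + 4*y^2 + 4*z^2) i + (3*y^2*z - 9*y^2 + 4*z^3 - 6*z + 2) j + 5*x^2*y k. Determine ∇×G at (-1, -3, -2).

(-64, -46, 24)

(∇×G)₁ = ∂G₃/∂y − ∂G₂/∂z = 5*x^2 - 3*y^2 - 12*z^2 + 6
(∇×G)₂ = ∂G₁/∂z − ∂G₃/∂x = -10*x*y + 8*z
(∇×G)₃ = ∂G₂/∂x − ∂G₁/∂y = -8*y
∇×G = (5*x^2 - 3*y^2 - 12*z^2 + 6, -10*x*y + 8*z, -8*y)
At (-1, -3, -2): (-64, -46, 24).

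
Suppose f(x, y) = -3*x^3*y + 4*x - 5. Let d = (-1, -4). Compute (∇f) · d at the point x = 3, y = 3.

563

∂f/∂x = -9*x^2*y + 4
∂f/∂y = -3*x^3
∇f at (3, 3) = (-239, -81)
∇f · d = (-239)(-1) + (-81)(-4) = 563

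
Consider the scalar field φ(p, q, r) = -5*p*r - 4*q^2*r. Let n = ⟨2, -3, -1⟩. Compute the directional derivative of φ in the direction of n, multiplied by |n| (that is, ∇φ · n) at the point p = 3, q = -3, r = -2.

215

∂φ/∂p = -5*r
∂φ/∂q = -8*q*r
∂φ/∂r = -5*p - 4*q^2
∇φ at (3, -3, -2) = (10, -48, -51)
∇φ · n = (10)(2) + (-48)(-3) + (-51)(-1) = 215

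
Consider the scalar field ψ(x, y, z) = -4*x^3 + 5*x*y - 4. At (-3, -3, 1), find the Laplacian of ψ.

72

∂²ψ/∂x² = -24*x
∂²ψ/∂y² = 0
∂²ψ/∂z² = 0
∇²ψ = -24*x
At (-3, -3, 1): 72.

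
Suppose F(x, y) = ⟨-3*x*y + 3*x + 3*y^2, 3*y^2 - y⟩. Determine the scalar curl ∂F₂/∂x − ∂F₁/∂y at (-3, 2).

-21

∂F₂/∂x = 0
∂F₁/∂y = -3*x + 6*y
Scalar curl = 3*x - 6*y
At (-3, 2): -21.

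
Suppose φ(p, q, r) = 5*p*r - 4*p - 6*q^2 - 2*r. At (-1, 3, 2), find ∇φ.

∂φ/∂p = 5*r - 4
∂φ/∂q = -12*q
∂φ/∂r = 5*p - 2
∇φ = (5*r - 4, -12*q, 5*p - 2)
At (-1, 3, 2): (6, -36, -7).

(6, -36, -7)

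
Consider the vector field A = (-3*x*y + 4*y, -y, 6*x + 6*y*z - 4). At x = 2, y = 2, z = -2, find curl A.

(∇×A)₁ = ∂A₃/∂y − ∂A₂/∂z = 6*z
(∇×A)₂ = ∂A₁/∂z − ∂A₃/∂x = -6
(∇×A)₃ = ∂A₂/∂x − ∂A₁/∂y = 3*x - 4
∇×A = (6*z, -6, 3*x - 4)
At (2, 2, -2): (-12, -6, 2).

(-12, -6, 2)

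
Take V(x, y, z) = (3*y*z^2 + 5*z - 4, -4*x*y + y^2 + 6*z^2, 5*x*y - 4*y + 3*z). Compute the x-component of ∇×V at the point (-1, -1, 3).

(∇×V)_1 = ∂V₃/∂y − ∂V₂/∂z
= 5*x - 4 − (12*z)
= 5*x - 12*z - 4
At (-1, -1, 3): -45.

-45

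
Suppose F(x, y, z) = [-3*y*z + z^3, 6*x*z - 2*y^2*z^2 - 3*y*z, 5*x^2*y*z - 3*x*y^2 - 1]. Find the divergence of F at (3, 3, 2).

∂F₁/∂x = 0
∂F₂/∂y = -4*y*z^2 - 3*z
∂F₃/∂z = 5*x^2*y
∇·F = 5*x^2*y - 4*y*z^2 - 3*z
At (3, 3, 2): 81.

81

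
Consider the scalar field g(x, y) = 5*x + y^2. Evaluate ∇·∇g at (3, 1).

2

∂²g/∂x² = 0
∂²g/∂y² = 2
∇²g = 2
At (3, 1): 2.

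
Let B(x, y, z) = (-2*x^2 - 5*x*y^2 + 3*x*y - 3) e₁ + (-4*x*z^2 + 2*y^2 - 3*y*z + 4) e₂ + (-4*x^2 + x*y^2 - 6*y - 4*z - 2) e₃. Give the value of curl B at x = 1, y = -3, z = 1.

(-13, -1, -37)

(∇×B)₁ = ∂B₃/∂y − ∂B₂/∂z = 2*x*y + 8*x*z + 3*y - 6
(∇×B)₂ = ∂B₁/∂z − ∂B₃/∂x = 8*x - y^2
(∇×B)₃ = ∂B₂/∂x − ∂B₁/∂y = 10*x*y - 3*x - 4*z^2
∇×B = (2*x*y + 8*x*z + 3*y - 6, 8*x - y^2, 10*x*y - 3*x - 4*z^2)
At (1, -3, 1): (-13, -1, -37).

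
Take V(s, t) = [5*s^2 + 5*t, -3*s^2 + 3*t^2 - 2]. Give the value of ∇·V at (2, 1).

26

∂V₁/∂s = 10*s
∂V₂/∂t = 6*t
∇·V = 10*s + 6*t
At (2, 1): 26.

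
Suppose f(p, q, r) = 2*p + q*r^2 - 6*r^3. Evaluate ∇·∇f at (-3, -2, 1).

-40

∂²f/∂p² = 0
∂²f/∂q² = 0
∂²f/∂r² = 2*(q - 18*r)
∇²f = 2*q - 36*r
At (-3, -2, 1): -40.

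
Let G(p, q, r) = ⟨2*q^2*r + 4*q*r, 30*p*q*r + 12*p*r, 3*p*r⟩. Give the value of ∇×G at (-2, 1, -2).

(84, 12, -68)

(∇×G)₁ = ∂G₃/∂q − ∂G₂/∂r = -30*p*q - 12*p
(∇×G)₂ = ∂G₁/∂r − ∂G₃/∂p = 2*q^2 + 4*q - 3*r
(∇×G)₃ = ∂G₂/∂p − ∂G₁/∂q = 26*q*r + 8*r
∇×G = (-30*p*q - 12*p, 2*q^2 + 4*q - 3*r, 26*q*r + 8*r)
At (-2, 1, -2): (84, 12, -68).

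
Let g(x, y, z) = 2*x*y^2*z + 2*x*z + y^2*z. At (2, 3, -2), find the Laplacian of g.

∂²g/∂x² = 0
∂²g/∂y² = 2*z*(2*x + 1)
∂²g/∂z² = 0
∇²g = 4*x*z + 2*z
At (2, 3, -2): -20.

-20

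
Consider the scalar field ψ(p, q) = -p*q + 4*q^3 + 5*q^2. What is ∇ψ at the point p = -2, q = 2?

∂ψ/∂p = -q
∂ψ/∂q = -p + 12*q^2 + 10*q
∇ψ = (-q, -p + 12*q^2 + 10*q)
At (-2, 2): (-2, 70).

(-2, 70)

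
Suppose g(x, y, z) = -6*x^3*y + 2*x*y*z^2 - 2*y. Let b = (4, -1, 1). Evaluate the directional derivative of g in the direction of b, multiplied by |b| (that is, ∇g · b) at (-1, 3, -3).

50

∂g/∂x = -18*x^2*y + 2*y*z^2
∂g/∂y = -6*x^3 + 2*x*z^2 - 2
∂g/∂z = 4*x*y*z
∇g at (-1, 3, -3) = (0, -14, 36)
∇g · b = (0)(4) + (-14)(-1) + (36)(1) = 50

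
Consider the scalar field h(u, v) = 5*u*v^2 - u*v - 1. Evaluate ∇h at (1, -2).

(22, -21)

∂h/∂u = 5*v^2 - v
∂h/∂v = 10*u*v - u
∇h = (5*v^2 - v, 10*u*v - u)
At (1, -2): (22, -21).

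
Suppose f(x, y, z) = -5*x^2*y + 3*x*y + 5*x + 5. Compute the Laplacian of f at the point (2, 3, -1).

-30

∂²f/∂x² = -10*y
∂²f/∂y² = 0
∂²f/∂z² = 0
∇²f = -10*y
At (2, 3, -1): -30.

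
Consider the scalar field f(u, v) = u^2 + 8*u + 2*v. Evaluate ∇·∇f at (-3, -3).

2

∂²f/∂u² = 2
∂²f/∂v² = 0
∇²f = 2
At (-3, -3): 2.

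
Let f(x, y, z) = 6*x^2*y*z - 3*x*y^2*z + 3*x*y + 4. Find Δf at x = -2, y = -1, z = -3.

∂²f/∂x² = 12*y*z
∂²f/∂y² = -6*x*z
∂²f/∂z² = 0
∇²f = -6*x*z + 12*y*z
At (-2, -1, -3): 0.

0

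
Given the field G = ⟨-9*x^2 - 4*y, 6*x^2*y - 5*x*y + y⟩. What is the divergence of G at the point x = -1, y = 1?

30

∂G₁/∂x = -18*x
∂G₂/∂y = 6*x^2 - 5*x + 1
∇·G = 6*x^2 - 23*x + 1
At (-1, 1): 30.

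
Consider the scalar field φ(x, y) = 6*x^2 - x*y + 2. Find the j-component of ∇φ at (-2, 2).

2

(∇φ)_2 = ∂φ/∂y = -x
At (-2, 2): 2.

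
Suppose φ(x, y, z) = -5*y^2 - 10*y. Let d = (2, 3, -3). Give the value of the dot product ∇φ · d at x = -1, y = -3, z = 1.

60

∂φ/∂x = 0
∂φ/∂y = -10*y - 10
∂φ/∂z = 0
∇φ at (-1, -3, 1) = (0, 20, 0)
∇φ · d = (0)(2) + (20)(3) + (0)(-3) = 60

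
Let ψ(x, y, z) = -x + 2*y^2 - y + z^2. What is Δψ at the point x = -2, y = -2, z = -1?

∂²ψ/∂x² = 0
∂²ψ/∂y² = 4
∂²ψ/∂z² = 2
∇²ψ = 6
At (-2, -2, -1): 6.

6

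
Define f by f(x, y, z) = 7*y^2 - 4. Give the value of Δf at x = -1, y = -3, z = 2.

∂²f/∂x² = 0
∂²f/∂y² = 14
∂²f/∂z² = 0
∇²f = 14
At (-1, -3, 2): 14.

14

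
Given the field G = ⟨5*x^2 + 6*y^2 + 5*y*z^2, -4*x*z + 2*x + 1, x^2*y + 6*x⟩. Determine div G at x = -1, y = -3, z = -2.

-10

∂G₁/∂x = 10*x
∂G₂/∂y = 0
∂G₃/∂z = 0
∇·G = 10*x
At (-1, -3, -2): -10.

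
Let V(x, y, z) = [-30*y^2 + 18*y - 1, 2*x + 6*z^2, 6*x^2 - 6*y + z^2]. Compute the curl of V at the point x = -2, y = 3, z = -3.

(30, 24, 164)

(∇×V)₁ = ∂V₃/∂y − ∂V₂/∂z = -12*z - 6
(∇×V)₂ = ∂V₁/∂z − ∂V₃/∂x = -12*x
(∇×V)₃ = ∂V₂/∂x − ∂V₁/∂y = 60*y - 16
∇×V = (-12*z - 6, -12*x, 60*y - 16)
At (-2, 3, -3): (30, 24, 164).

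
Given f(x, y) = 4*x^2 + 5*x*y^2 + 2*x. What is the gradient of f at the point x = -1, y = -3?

(39, 30)

∂f/∂x = 8*x + 5*y^2 + 2
∂f/∂y = 10*x*y
∇f = (8*x + 5*y^2 + 2, 10*x*y)
At (-1, -3): (39, 30).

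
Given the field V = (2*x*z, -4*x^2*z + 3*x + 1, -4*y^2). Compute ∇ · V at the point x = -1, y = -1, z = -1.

-2

∂V₁/∂x = 2*z
∂V₂/∂y = 0
∂V₃/∂z = 0
∇·V = 2*z
At (-1, -1, -1): -2.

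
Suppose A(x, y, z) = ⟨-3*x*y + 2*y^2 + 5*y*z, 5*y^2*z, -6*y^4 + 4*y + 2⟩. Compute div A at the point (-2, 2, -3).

∂A₁/∂x = -3*y
∂A₂/∂y = 10*y*z
∂A₃/∂z = 0
∇·A = 10*y*z - 3*y
At (-2, 2, -3): -66.

-66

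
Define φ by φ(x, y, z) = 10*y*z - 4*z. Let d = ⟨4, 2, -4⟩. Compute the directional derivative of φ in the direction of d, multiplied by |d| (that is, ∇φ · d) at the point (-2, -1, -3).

∂φ/∂x = 0
∂φ/∂y = 10*z
∂φ/∂z = 10*y - 4
∇φ at (-2, -1, -3) = (0, -30, -14)
∇φ · d = (0)(4) + (-30)(2) + (-14)(-4) = -4

-4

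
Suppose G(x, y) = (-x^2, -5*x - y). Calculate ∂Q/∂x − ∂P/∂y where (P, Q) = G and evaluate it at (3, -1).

∂G₂/∂x = -5
∂G₁/∂y = 0
Scalar curl = -5
At (3, -1): -5.

-5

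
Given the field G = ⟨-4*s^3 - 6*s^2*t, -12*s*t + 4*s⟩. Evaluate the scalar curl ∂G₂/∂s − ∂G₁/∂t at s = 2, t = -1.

∂G₂/∂s = -12*t + 4
∂G₁/∂t = -6*s^2
Scalar curl = 6*s^2 - 12*t + 4
At (2, -1): 40.

40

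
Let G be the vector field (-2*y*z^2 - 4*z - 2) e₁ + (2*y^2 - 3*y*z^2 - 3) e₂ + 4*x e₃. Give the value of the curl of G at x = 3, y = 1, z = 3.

(18, -20, 18)

(∇×G)₁ = ∂G₃/∂y − ∂G₂/∂z = 6*y*z
(∇×G)₂ = ∂G₁/∂z − ∂G₃/∂x = -4*y*z - 8
(∇×G)₃ = ∂G₂/∂x − ∂G₁/∂y = 2*z^2
∇×G = (6*y*z, -4*y*z - 8, 2*z^2)
At (3, 1, 3): (18, -20, 18).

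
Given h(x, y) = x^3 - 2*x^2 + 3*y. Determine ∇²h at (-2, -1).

-16

∂²h/∂x² = 2*(3*x - 2)
∂²h/∂y² = 0
∇²h = 6*x - 4
At (-2, -1): -16.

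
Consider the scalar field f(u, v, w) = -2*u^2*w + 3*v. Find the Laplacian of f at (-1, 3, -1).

∂²f/∂u² = -4*w
∂²f/∂v² = 0
∂²f/∂w² = 0
∇²f = -4*w
At (-1, 3, -1): 4.

4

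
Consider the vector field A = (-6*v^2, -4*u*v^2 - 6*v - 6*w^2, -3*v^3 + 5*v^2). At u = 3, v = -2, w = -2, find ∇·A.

42

∂A₁/∂u = 0
∂A₂/∂v = -8*u*v - 6
∂A₃/∂w = 0
∇·A = -8*u*v - 6
At (3, -2, -2): 42.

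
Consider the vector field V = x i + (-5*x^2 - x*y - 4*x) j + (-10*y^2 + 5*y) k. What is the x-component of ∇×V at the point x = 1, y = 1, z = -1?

(∇×V)_1 = ∂V₃/∂y − ∂V₂/∂z
= -20*y + 5 − (0)
= -20*y + 5
At (1, 1, -1): -15.

-15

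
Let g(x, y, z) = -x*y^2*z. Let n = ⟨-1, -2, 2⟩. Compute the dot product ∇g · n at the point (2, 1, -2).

-22

∂g/∂x = -y^2*z
∂g/∂y = -2*x*y*z
∂g/∂z = -x*y^2
∇g at (2, 1, -2) = (2, 8, -2)
∇g · n = (2)(-1) + (8)(-2) + (-2)(2) = -22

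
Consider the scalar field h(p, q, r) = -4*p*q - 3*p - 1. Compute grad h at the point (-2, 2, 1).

(-11, 8, 0)

∂h/∂p = -4*q - 3
∂h/∂q = -4*p
∂h/∂r = 0
∇h = (-4*q - 3, -4*p, 0)
At (-2, 2, 1): (-11, 8, 0).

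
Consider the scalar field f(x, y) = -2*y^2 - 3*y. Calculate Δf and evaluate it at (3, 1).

-4

∂²f/∂x² = 0
∂²f/∂y² = -4
∇²f = -4
At (3, 1): -4.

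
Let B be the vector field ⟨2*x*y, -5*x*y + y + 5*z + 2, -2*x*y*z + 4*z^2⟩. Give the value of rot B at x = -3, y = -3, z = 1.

(1, -6, 21)

(∇×B)₁ = ∂B₃/∂y − ∂B₂/∂z = -2*x*z - 5
(∇×B)₂ = ∂B₁/∂z − ∂B₃/∂x = 2*y*z
(∇×B)₃ = ∂B₂/∂x − ∂B₁/∂y = -2*x - 5*y
∇×B = (-2*x*z - 5, 2*y*z, -2*x - 5*y)
At (-3, -3, 1): (1, -6, 21).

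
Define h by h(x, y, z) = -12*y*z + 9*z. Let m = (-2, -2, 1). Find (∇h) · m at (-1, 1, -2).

∂h/∂x = 0
∂h/∂y = -12*z
∂h/∂z = -12*y + 9
∇h at (-1, 1, -2) = (0, 24, -3)
∇h · m = (0)(-2) + (24)(-2) + (-3)(1) = -51

-51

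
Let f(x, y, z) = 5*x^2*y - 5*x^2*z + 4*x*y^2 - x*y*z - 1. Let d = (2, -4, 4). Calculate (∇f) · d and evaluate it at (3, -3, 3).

∂f/∂x = 10*x*y - 10*x*z + 4*y^2 - y*z
∂f/∂y = 5*x^2 + 8*x*y - x*z
∂f/∂z = -5*x^2 - x*y
∇f at (3, -3, 3) = (-135, -36, -36)
∇f · d = (-135)(2) + (-36)(-4) + (-36)(4) = -270

-270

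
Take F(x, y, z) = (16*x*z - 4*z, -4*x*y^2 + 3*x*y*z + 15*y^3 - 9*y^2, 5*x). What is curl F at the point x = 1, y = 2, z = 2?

(-6, 7, -4)

(∇×F)₁ = ∂F₃/∂y − ∂F₂/∂z = -3*x*y
(∇×F)₂ = ∂F₁/∂z − ∂F₃/∂x = 16*x - 9
(∇×F)₃ = ∂F₂/∂x − ∂F₁/∂y = -4*y^2 + 3*y*z
∇×F = (-3*x*y, 16*x - 9, -4*y^2 + 3*y*z)
At (1, 2, 2): (-6, 7, -4).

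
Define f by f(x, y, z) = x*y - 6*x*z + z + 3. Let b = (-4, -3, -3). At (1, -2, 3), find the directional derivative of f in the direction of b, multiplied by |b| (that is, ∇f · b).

∂f/∂x = y - 6*z
∂f/∂y = x
∂f/∂z = -6*x + 1
∇f at (1, -2, 3) = (-20, 1, -5)
∇f · b = (-20)(-4) + (1)(-3) + (-5)(-3) = 92

92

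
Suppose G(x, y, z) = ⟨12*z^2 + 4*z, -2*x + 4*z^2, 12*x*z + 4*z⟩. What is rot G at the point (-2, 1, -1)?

(8, -8, -2)

(∇×G)₁ = ∂G₃/∂y − ∂G₂/∂z = -8*z
(∇×G)₂ = ∂G₁/∂z − ∂G₃/∂x = 12*z + 4
(∇×G)₃ = ∂G₂/∂x − ∂G₁/∂y = -2
∇×G = (-8*z, 12*z + 4, -2)
At (-2, 1, -1): (8, -8, -2).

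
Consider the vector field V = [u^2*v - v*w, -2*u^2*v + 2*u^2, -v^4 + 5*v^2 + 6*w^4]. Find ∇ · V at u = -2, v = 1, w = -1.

-36

∂V₁/∂u = 2*u*v
∂V₂/∂v = -2*u^2
∂V₃/∂w = 24*w^3
∇·V = -2*u^2 + 2*u*v + 24*w^3
At (-2, 1, -1): -36.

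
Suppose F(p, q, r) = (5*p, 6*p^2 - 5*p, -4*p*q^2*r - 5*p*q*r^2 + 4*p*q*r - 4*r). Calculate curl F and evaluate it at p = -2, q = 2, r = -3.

(∇×F)₁ = ∂F₃/∂q − ∂F₂/∂r = -8*p*q*r - 5*p*r^2 + 4*p*r
(∇×F)₂ = ∂F₁/∂r − ∂F₃/∂p = 4*q^2*r + 5*q*r^2 - 4*q*r
(∇×F)₃ = ∂F₂/∂p − ∂F₁/∂q = 12*p - 5
∇×F = (-8*p*q*r - 5*p*r^2 + 4*p*r, 4*q^2*r + 5*q*r^2 - 4*q*r, 12*p - 5)
At (-2, 2, -3): (18, 66, -29).

(18, 66, -29)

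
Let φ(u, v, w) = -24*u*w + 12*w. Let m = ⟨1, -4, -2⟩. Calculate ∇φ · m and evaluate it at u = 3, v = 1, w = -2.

∂φ/∂u = -24*w
∂φ/∂v = 0
∂φ/∂w = -24*u + 12
∇φ at (3, 1, -2) = (48, 0, -60)
∇φ · m = (48)(1) + (0)(-4) + (-60)(-2) = 168

168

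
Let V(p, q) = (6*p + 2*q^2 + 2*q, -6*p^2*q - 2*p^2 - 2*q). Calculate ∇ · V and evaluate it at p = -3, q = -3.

-50

∂V₁/∂p = 6
∂V₂/∂q = -6*p^2 - 2
∇·V = -6*p^2 + 4
At (-3, -3): -50.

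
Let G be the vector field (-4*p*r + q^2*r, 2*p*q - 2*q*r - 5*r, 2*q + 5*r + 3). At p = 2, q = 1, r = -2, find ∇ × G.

(∇×G)₁ = ∂G₃/∂q − ∂G₂/∂r = 2*q + 7
(∇×G)₂ = ∂G₁/∂r − ∂G₃/∂p = -4*p + q^2
(∇×G)₃ = ∂G₂/∂p − ∂G₁/∂q = -2*q*r + 2*q
∇×G = (2*q + 7, -4*p + q^2, -2*q*r + 2*q)
At (2, 1, -2): (9, -7, 6).

(9, -7, 6)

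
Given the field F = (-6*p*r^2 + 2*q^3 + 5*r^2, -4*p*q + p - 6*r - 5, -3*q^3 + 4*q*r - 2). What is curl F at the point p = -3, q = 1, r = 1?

(1, 46, -9)

(∇×F)₁ = ∂F₃/∂q − ∂F₂/∂r = -9*q^2 + 4*r + 6
(∇×F)₂ = ∂F₁/∂r − ∂F₃/∂p = -12*p*r + 10*r
(∇×F)₃ = ∂F₂/∂p − ∂F₁/∂q = -6*q^2 - 4*q + 1
∇×F = (-9*q^2 + 4*r + 6, -12*p*r + 10*r, -6*q^2 - 4*q + 1)
At (-3, 1, 1): (1, 46, -9).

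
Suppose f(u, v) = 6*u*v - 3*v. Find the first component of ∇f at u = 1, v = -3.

-18

(∇f)_1 = ∂f/∂u = 6*v
At (1, -3): -18.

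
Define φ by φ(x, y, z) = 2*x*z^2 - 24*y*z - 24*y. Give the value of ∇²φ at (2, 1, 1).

∂²φ/∂x² = 0
∂²φ/∂y² = 0
∂²φ/∂z² = 4*x
∇²φ = 4*x
At (2, 1, 1): 8.

8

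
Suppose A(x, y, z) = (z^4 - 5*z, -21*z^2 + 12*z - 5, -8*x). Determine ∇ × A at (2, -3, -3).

(∇×A)₁ = ∂A₃/∂y − ∂A₂/∂z = 42*z - 12
(∇×A)₂ = ∂A₁/∂z − ∂A₃/∂x = 4*z^3 + 3
(∇×A)₃ = ∂A₂/∂x − ∂A₁/∂y = 0
∇×A = (42*z - 12, 4*z^3 + 3, 0)
At (2, -3, -3): (-138, -105, 0).

(-138, -105, 0)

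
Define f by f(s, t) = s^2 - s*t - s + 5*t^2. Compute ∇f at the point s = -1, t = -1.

(-2, -9)

∂f/∂s = 2*s - t - 1
∂f/∂t = -s + 10*t
∇f = (2*s - t - 1, -s + 10*t)
At (-1, -1): (-2, -9).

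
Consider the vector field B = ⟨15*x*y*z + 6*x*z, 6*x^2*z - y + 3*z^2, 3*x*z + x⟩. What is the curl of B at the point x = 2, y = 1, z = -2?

(-12, 47, 12)

(∇×B)₁ = ∂B₃/∂y − ∂B₂/∂z = -6*x^2 - 6*z
(∇×B)₂ = ∂B₁/∂z − ∂B₃/∂x = 15*x*y + 6*x - 3*z - 1
(∇×B)₃ = ∂B₂/∂x − ∂B₁/∂y = -3*x*z
∇×B = (-6*x^2 - 6*z, 15*x*y + 6*x - 3*z - 1, -3*x*z)
At (2, 1, -2): (-12, 47, 12).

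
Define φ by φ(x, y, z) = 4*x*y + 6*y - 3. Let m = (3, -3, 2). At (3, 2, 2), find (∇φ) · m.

-30

∂φ/∂x = 4*y
∂φ/∂y = 4*x + 6
∂φ/∂z = 0
∇φ at (3, 2, 2) = (8, 18, 0)
∇φ · m = (8)(3) + (18)(-3) + (0)(2) = -30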